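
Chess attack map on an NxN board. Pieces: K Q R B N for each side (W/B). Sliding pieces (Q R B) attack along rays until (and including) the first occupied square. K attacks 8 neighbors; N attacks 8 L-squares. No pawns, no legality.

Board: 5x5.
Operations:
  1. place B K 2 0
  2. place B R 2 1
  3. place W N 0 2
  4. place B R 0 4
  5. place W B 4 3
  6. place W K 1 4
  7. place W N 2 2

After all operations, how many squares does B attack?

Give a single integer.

Op 1: place BK@(2,0)
Op 2: place BR@(2,1)
Op 3: place WN@(0,2)
Op 4: place BR@(0,4)
Op 5: place WB@(4,3)
Op 6: place WK@(1,4)
Op 7: place WN@(2,2)
Per-piece attacks for B:
  BR@(0,4): attacks (0,3) (0,2) (1,4) [ray(0,-1) blocked at (0,2); ray(1,0) blocked at (1,4)]
  BK@(2,0): attacks (2,1) (3,0) (1,0) (3,1) (1,1)
  BR@(2,1): attacks (2,2) (2,0) (3,1) (4,1) (1,1) (0,1) [ray(0,1) blocked at (2,2); ray(0,-1) blocked at (2,0)]
Union (12 distinct): (0,1) (0,2) (0,3) (1,0) (1,1) (1,4) (2,0) (2,1) (2,2) (3,0) (3,1) (4,1)

Answer: 12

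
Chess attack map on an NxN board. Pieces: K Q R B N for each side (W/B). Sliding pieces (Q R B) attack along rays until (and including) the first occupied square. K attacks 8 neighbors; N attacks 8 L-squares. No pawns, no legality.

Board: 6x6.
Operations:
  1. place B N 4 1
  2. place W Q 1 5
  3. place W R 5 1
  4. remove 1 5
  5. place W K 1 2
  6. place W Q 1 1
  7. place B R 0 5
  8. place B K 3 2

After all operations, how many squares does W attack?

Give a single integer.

Answer: 21

Derivation:
Op 1: place BN@(4,1)
Op 2: place WQ@(1,5)
Op 3: place WR@(5,1)
Op 4: remove (1,5)
Op 5: place WK@(1,2)
Op 6: place WQ@(1,1)
Op 7: place BR@(0,5)
Op 8: place BK@(3,2)
Per-piece attacks for W:
  WQ@(1,1): attacks (1,2) (1,0) (2,1) (3,1) (4,1) (0,1) (2,2) (3,3) (4,4) (5,5) (2,0) (0,2) (0,0) [ray(0,1) blocked at (1,2); ray(1,0) blocked at (4,1)]
  WK@(1,2): attacks (1,3) (1,1) (2,2) (0,2) (2,3) (2,1) (0,3) (0,1)
  WR@(5,1): attacks (5,2) (5,3) (5,4) (5,5) (5,0) (4,1) [ray(-1,0) blocked at (4,1)]
Union (21 distinct): (0,0) (0,1) (0,2) (0,3) (1,0) (1,1) (1,2) (1,3) (2,0) (2,1) (2,2) (2,3) (3,1) (3,3) (4,1) (4,4) (5,0) (5,2) (5,3) (5,4) (5,5)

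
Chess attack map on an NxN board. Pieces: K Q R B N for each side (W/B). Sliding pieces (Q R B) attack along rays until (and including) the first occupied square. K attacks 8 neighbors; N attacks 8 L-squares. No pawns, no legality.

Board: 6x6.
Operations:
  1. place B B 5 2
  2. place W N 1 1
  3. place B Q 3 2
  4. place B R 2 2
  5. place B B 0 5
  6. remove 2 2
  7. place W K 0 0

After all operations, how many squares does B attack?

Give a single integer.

Op 1: place BB@(5,2)
Op 2: place WN@(1,1)
Op 3: place BQ@(3,2)
Op 4: place BR@(2,2)
Op 5: place BB@(0,5)
Op 6: remove (2,2)
Op 7: place WK@(0,0)
Per-piece attacks for B:
  BB@(0,5): attacks (1,4) (2,3) (3,2) [ray(1,-1) blocked at (3,2)]
  BQ@(3,2): attacks (3,3) (3,4) (3,5) (3,1) (3,0) (4,2) (5,2) (2,2) (1,2) (0,2) (4,3) (5,4) (4,1) (5,0) (2,3) (1,4) (0,5) (2,1) (1,0) [ray(1,0) blocked at (5,2); ray(-1,1) blocked at (0,5)]
  BB@(5,2): attacks (4,3) (3,4) (2,5) (4,1) (3,0)
Union (21 distinct): (0,2) (0,5) (1,0) (1,2) (1,4) (2,1) (2,2) (2,3) (2,5) (3,0) (3,1) (3,2) (3,3) (3,4) (3,5) (4,1) (4,2) (4,3) (5,0) (5,2) (5,4)

Answer: 21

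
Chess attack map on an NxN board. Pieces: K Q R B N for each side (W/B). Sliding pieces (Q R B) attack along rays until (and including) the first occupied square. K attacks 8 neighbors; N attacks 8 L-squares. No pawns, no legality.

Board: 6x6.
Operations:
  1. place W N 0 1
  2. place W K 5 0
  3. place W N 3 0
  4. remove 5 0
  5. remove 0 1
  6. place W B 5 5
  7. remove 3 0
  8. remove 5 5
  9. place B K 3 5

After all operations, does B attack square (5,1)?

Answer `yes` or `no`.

Answer: no

Derivation:
Op 1: place WN@(0,1)
Op 2: place WK@(5,0)
Op 3: place WN@(3,0)
Op 4: remove (5,0)
Op 5: remove (0,1)
Op 6: place WB@(5,5)
Op 7: remove (3,0)
Op 8: remove (5,5)
Op 9: place BK@(3,5)
Per-piece attacks for B:
  BK@(3,5): attacks (3,4) (4,5) (2,5) (4,4) (2,4)
B attacks (5,1): no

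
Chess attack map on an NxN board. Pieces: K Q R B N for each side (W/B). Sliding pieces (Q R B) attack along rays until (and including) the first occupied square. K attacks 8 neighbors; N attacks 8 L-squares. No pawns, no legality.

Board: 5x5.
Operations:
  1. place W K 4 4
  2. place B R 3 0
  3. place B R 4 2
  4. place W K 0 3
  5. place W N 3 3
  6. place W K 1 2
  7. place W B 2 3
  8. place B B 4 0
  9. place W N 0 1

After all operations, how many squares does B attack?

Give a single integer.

Op 1: place WK@(4,4)
Op 2: place BR@(3,0)
Op 3: place BR@(4,2)
Op 4: place WK@(0,3)
Op 5: place WN@(3,3)
Op 6: place WK@(1,2)
Op 7: place WB@(2,3)
Op 8: place BB@(4,0)
Op 9: place WN@(0,1)
Per-piece attacks for B:
  BR@(3,0): attacks (3,1) (3,2) (3,3) (4,0) (2,0) (1,0) (0,0) [ray(0,1) blocked at (3,3); ray(1,0) blocked at (4,0)]
  BB@(4,0): attacks (3,1) (2,2) (1,3) (0,4)
  BR@(4,2): attacks (4,3) (4,4) (4,1) (4,0) (3,2) (2,2) (1,2) [ray(0,1) blocked at (4,4); ray(0,-1) blocked at (4,0); ray(-1,0) blocked at (1,2)]
Union (14 distinct): (0,0) (0,4) (1,0) (1,2) (1,3) (2,0) (2,2) (3,1) (3,2) (3,3) (4,0) (4,1) (4,3) (4,4)

Answer: 14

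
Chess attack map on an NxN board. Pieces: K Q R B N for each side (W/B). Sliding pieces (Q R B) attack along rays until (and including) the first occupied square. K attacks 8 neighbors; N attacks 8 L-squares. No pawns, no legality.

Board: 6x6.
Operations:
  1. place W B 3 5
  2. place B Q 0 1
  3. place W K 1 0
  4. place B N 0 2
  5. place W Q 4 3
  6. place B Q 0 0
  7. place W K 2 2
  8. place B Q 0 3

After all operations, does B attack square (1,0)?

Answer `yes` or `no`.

Op 1: place WB@(3,5)
Op 2: place BQ@(0,1)
Op 3: place WK@(1,0)
Op 4: place BN@(0,2)
Op 5: place WQ@(4,3)
Op 6: place BQ@(0,0)
Op 7: place WK@(2,2)
Op 8: place BQ@(0,3)
Per-piece attacks for B:
  BQ@(0,0): attacks (0,1) (1,0) (1,1) (2,2) [ray(0,1) blocked at (0,1); ray(1,0) blocked at (1,0); ray(1,1) blocked at (2,2)]
  BQ@(0,1): attacks (0,2) (0,0) (1,1) (2,1) (3,1) (4,1) (5,1) (1,2) (2,3) (3,4) (4,5) (1,0) [ray(0,1) blocked at (0,2); ray(0,-1) blocked at (0,0); ray(1,-1) blocked at (1,0)]
  BN@(0,2): attacks (1,4) (2,3) (1,0) (2,1)
  BQ@(0,3): attacks (0,4) (0,5) (0,2) (1,3) (2,3) (3,3) (4,3) (1,4) (2,5) (1,2) (2,1) (3,0) [ray(0,-1) blocked at (0,2); ray(1,0) blocked at (4,3)]
B attacks (1,0): yes

Answer: yes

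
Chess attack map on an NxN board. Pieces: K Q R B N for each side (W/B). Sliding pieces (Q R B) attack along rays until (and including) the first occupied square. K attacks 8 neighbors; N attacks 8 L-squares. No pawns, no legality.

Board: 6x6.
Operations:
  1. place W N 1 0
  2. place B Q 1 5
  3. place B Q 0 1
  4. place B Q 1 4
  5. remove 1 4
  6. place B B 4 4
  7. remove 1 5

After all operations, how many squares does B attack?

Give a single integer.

Answer: 20

Derivation:
Op 1: place WN@(1,0)
Op 2: place BQ@(1,5)
Op 3: place BQ@(0,1)
Op 4: place BQ@(1,4)
Op 5: remove (1,4)
Op 6: place BB@(4,4)
Op 7: remove (1,5)
Per-piece attacks for B:
  BQ@(0,1): attacks (0,2) (0,3) (0,4) (0,5) (0,0) (1,1) (2,1) (3,1) (4,1) (5,1) (1,2) (2,3) (3,4) (4,5) (1,0) [ray(1,-1) blocked at (1,0)]
  BB@(4,4): attacks (5,5) (5,3) (3,5) (3,3) (2,2) (1,1) (0,0)
Union (20 distinct): (0,0) (0,2) (0,3) (0,4) (0,5) (1,0) (1,1) (1,2) (2,1) (2,2) (2,3) (3,1) (3,3) (3,4) (3,5) (4,1) (4,5) (5,1) (5,3) (5,5)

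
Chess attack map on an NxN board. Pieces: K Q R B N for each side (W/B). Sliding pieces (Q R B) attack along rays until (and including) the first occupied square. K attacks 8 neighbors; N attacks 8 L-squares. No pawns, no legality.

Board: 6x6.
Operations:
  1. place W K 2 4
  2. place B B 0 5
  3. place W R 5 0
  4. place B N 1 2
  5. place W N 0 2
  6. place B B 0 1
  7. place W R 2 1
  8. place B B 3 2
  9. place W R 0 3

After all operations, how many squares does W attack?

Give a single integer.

Op 1: place WK@(2,4)
Op 2: place BB@(0,5)
Op 3: place WR@(5,0)
Op 4: place BN@(1,2)
Op 5: place WN@(0,2)
Op 6: place BB@(0,1)
Op 7: place WR@(2,1)
Op 8: place BB@(3,2)
Op 9: place WR@(0,3)
Per-piece attacks for W:
  WN@(0,2): attacks (1,4) (2,3) (1,0) (2,1)
  WR@(0,3): attacks (0,4) (0,5) (0,2) (1,3) (2,3) (3,3) (4,3) (5,3) [ray(0,1) blocked at (0,5); ray(0,-1) blocked at (0,2)]
  WR@(2,1): attacks (2,2) (2,3) (2,4) (2,0) (3,1) (4,1) (5,1) (1,1) (0,1) [ray(0,1) blocked at (2,4); ray(-1,0) blocked at (0,1)]
  WK@(2,4): attacks (2,5) (2,3) (3,4) (1,4) (3,5) (3,3) (1,5) (1,3)
  WR@(5,0): attacks (5,1) (5,2) (5,3) (5,4) (5,5) (4,0) (3,0) (2,0) (1,0) (0,0)
Union (29 distinct): (0,0) (0,1) (0,2) (0,4) (0,5) (1,0) (1,1) (1,3) (1,4) (1,5) (2,0) (2,1) (2,2) (2,3) (2,4) (2,5) (3,0) (3,1) (3,3) (3,4) (3,5) (4,0) (4,1) (4,3) (5,1) (5,2) (5,3) (5,4) (5,5)

Answer: 29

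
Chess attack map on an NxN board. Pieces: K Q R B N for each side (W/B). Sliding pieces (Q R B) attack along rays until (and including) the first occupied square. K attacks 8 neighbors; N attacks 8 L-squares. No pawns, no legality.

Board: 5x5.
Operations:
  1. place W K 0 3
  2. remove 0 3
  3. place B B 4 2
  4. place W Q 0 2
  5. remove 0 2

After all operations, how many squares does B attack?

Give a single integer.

Answer: 4

Derivation:
Op 1: place WK@(0,3)
Op 2: remove (0,3)
Op 3: place BB@(4,2)
Op 4: place WQ@(0,2)
Op 5: remove (0,2)
Per-piece attacks for B:
  BB@(4,2): attacks (3,3) (2,4) (3,1) (2,0)
Union (4 distinct): (2,0) (2,4) (3,1) (3,3)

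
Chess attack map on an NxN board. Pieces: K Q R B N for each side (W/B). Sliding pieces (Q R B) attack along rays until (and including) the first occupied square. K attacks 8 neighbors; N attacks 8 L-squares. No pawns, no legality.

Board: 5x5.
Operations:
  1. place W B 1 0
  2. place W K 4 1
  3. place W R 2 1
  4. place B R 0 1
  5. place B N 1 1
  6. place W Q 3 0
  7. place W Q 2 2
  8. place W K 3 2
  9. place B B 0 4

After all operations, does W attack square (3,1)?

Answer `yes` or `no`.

Op 1: place WB@(1,0)
Op 2: place WK@(4,1)
Op 3: place WR@(2,1)
Op 4: place BR@(0,1)
Op 5: place BN@(1,1)
Op 6: place WQ@(3,0)
Op 7: place WQ@(2,2)
Op 8: place WK@(3,2)
Op 9: place BB@(0,4)
Per-piece attacks for W:
  WB@(1,0): attacks (2,1) (0,1) [ray(1,1) blocked at (2,1); ray(-1,1) blocked at (0,1)]
  WR@(2,1): attacks (2,2) (2,0) (3,1) (4,1) (1,1) [ray(0,1) blocked at (2,2); ray(1,0) blocked at (4,1); ray(-1,0) blocked at (1,1)]
  WQ@(2,2): attacks (2,3) (2,4) (2,1) (3,2) (1,2) (0,2) (3,3) (4,4) (3,1) (4,0) (1,3) (0,4) (1,1) [ray(0,-1) blocked at (2,1); ray(1,0) blocked at (3,2); ray(-1,1) blocked at (0,4); ray(-1,-1) blocked at (1,1)]
  WQ@(3,0): attacks (3,1) (3,2) (4,0) (2,0) (1,0) (4,1) (2,1) [ray(0,1) blocked at (3,2); ray(-1,0) blocked at (1,0); ray(1,1) blocked at (4,1); ray(-1,1) blocked at (2,1)]
  WK@(3,2): attacks (3,3) (3,1) (4,2) (2,2) (4,3) (4,1) (2,3) (2,1)
  WK@(4,1): attacks (4,2) (4,0) (3,1) (3,2) (3,0)
W attacks (3,1): yes

Answer: yes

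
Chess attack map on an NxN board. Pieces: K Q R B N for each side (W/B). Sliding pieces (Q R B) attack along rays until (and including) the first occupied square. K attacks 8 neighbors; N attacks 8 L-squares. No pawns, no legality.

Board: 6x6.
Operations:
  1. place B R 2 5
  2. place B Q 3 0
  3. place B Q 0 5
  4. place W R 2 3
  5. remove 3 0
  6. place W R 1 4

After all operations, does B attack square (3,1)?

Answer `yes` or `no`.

Op 1: place BR@(2,5)
Op 2: place BQ@(3,0)
Op 3: place BQ@(0,5)
Op 4: place WR@(2,3)
Op 5: remove (3,0)
Op 6: place WR@(1,4)
Per-piece attacks for B:
  BQ@(0,5): attacks (0,4) (0,3) (0,2) (0,1) (0,0) (1,5) (2,5) (1,4) [ray(1,0) blocked at (2,5); ray(1,-1) blocked at (1,4)]
  BR@(2,5): attacks (2,4) (2,3) (3,5) (4,5) (5,5) (1,5) (0,5) [ray(0,-1) blocked at (2,3); ray(-1,0) blocked at (0,5)]
B attacks (3,1): no

Answer: no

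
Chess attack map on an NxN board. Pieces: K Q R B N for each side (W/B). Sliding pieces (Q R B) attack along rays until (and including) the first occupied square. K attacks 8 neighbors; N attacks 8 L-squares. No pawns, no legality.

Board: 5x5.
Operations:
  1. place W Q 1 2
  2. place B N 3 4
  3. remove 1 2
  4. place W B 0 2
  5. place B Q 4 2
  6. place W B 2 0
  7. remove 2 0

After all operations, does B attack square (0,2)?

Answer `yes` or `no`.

Answer: yes

Derivation:
Op 1: place WQ@(1,2)
Op 2: place BN@(3,4)
Op 3: remove (1,2)
Op 4: place WB@(0,2)
Op 5: place BQ@(4,2)
Op 6: place WB@(2,0)
Op 7: remove (2,0)
Per-piece attacks for B:
  BN@(3,4): attacks (4,2) (2,2) (1,3)
  BQ@(4,2): attacks (4,3) (4,4) (4,1) (4,0) (3,2) (2,2) (1,2) (0,2) (3,3) (2,4) (3,1) (2,0) [ray(-1,0) blocked at (0,2)]
B attacks (0,2): yes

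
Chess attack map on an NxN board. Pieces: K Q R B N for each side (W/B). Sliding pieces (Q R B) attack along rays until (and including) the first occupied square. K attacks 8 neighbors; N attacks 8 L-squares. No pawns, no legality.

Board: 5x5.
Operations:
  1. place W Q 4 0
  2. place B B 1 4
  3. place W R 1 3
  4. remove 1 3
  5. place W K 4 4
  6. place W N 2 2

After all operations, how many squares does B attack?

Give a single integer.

Op 1: place WQ@(4,0)
Op 2: place BB@(1,4)
Op 3: place WR@(1,3)
Op 4: remove (1,3)
Op 5: place WK@(4,4)
Op 6: place WN@(2,2)
Per-piece attacks for B:
  BB@(1,4): attacks (2,3) (3,2) (4,1) (0,3)
Union (4 distinct): (0,3) (2,3) (3,2) (4,1)

Answer: 4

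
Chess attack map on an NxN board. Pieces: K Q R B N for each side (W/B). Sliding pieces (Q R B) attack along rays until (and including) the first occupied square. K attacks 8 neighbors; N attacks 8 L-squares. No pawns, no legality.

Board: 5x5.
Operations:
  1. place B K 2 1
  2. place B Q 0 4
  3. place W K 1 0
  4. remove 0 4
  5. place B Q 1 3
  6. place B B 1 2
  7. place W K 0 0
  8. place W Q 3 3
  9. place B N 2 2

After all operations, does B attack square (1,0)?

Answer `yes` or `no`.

Op 1: place BK@(2,1)
Op 2: place BQ@(0,4)
Op 3: place WK@(1,0)
Op 4: remove (0,4)
Op 5: place BQ@(1,3)
Op 6: place BB@(1,2)
Op 7: place WK@(0,0)
Op 8: place WQ@(3,3)
Op 9: place BN@(2,2)
Per-piece attacks for B:
  BB@(1,2): attacks (2,3) (3,4) (2,1) (0,3) (0,1) [ray(1,-1) blocked at (2,1)]
  BQ@(1,3): attacks (1,4) (1,2) (2,3) (3,3) (0,3) (2,4) (2,2) (0,4) (0,2) [ray(0,-1) blocked at (1,2); ray(1,0) blocked at (3,3); ray(1,-1) blocked at (2,2)]
  BK@(2,1): attacks (2,2) (2,0) (3,1) (1,1) (3,2) (3,0) (1,2) (1,0)
  BN@(2,2): attacks (3,4) (4,3) (1,4) (0,3) (3,0) (4,1) (1,0) (0,1)
B attacks (1,0): yes

Answer: yes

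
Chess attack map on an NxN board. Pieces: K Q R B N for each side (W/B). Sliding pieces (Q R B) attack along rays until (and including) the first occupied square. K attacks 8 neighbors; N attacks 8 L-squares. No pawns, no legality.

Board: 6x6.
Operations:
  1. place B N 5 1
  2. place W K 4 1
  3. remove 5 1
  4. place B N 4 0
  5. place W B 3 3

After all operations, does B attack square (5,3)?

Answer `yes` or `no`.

Op 1: place BN@(5,1)
Op 2: place WK@(4,1)
Op 3: remove (5,1)
Op 4: place BN@(4,0)
Op 5: place WB@(3,3)
Per-piece attacks for B:
  BN@(4,0): attacks (5,2) (3,2) (2,1)
B attacks (5,3): no

Answer: no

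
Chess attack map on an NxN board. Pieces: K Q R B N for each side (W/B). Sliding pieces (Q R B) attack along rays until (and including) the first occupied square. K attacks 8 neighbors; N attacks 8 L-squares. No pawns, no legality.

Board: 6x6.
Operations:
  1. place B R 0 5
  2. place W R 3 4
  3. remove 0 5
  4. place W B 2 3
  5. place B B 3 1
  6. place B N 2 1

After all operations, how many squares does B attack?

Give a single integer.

Op 1: place BR@(0,5)
Op 2: place WR@(3,4)
Op 3: remove (0,5)
Op 4: place WB@(2,3)
Op 5: place BB@(3,1)
Op 6: place BN@(2,1)
Per-piece attacks for B:
  BN@(2,1): attacks (3,3) (4,2) (1,3) (0,2) (4,0) (0,0)
  BB@(3,1): attacks (4,2) (5,3) (4,0) (2,2) (1,3) (0,4) (2,0)
Union (10 distinct): (0,0) (0,2) (0,4) (1,3) (2,0) (2,2) (3,3) (4,0) (4,2) (5,3)

Answer: 10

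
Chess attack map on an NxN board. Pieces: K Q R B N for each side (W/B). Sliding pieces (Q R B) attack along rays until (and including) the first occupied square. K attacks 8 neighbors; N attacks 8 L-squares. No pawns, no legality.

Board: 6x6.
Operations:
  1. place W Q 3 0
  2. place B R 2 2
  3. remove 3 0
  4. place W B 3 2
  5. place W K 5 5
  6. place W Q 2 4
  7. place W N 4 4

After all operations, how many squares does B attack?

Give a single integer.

Answer: 7

Derivation:
Op 1: place WQ@(3,0)
Op 2: place BR@(2,2)
Op 3: remove (3,0)
Op 4: place WB@(3,2)
Op 5: place WK@(5,5)
Op 6: place WQ@(2,4)
Op 7: place WN@(4,4)
Per-piece attacks for B:
  BR@(2,2): attacks (2,3) (2,4) (2,1) (2,0) (3,2) (1,2) (0,2) [ray(0,1) blocked at (2,4); ray(1,0) blocked at (3,2)]
Union (7 distinct): (0,2) (1,2) (2,0) (2,1) (2,3) (2,4) (3,2)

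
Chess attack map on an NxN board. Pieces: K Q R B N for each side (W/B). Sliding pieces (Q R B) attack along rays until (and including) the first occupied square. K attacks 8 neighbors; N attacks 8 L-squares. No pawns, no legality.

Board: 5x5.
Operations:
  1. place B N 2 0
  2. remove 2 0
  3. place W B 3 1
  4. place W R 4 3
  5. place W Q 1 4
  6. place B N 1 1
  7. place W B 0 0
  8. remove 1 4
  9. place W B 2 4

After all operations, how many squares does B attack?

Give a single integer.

Answer: 4

Derivation:
Op 1: place BN@(2,0)
Op 2: remove (2,0)
Op 3: place WB@(3,1)
Op 4: place WR@(4,3)
Op 5: place WQ@(1,4)
Op 6: place BN@(1,1)
Op 7: place WB@(0,0)
Op 8: remove (1,4)
Op 9: place WB@(2,4)
Per-piece attacks for B:
  BN@(1,1): attacks (2,3) (3,2) (0,3) (3,0)
Union (4 distinct): (0,3) (2,3) (3,0) (3,2)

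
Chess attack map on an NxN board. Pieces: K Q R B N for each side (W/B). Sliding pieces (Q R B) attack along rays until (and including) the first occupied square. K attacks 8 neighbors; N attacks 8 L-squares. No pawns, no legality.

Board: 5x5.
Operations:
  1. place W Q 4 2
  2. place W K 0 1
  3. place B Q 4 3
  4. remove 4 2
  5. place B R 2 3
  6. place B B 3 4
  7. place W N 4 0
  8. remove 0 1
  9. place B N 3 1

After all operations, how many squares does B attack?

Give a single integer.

Op 1: place WQ@(4,2)
Op 2: place WK@(0,1)
Op 3: place BQ@(4,3)
Op 4: remove (4,2)
Op 5: place BR@(2,3)
Op 6: place BB@(3,4)
Op 7: place WN@(4,0)
Op 8: remove (0,1)
Op 9: place BN@(3,1)
Per-piece attacks for B:
  BR@(2,3): attacks (2,4) (2,2) (2,1) (2,0) (3,3) (4,3) (1,3) (0,3) [ray(1,0) blocked at (4,3)]
  BN@(3,1): attacks (4,3) (2,3) (1,2) (1,0)
  BB@(3,4): attacks (4,3) (2,3) [ray(1,-1) blocked at (4,3); ray(-1,-1) blocked at (2,3)]
  BQ@(4,3): attacks (4,4) (4,2) (4,1) (4,0) (3,3) (2,3) (3,4) (3,2) (2,1) (1,0) [ray(0,-1) blocked at (4,0); ray(-1,0) blocked at (2,3); ray(-1,1) blocked at (3,4)]
Union (17 distinct): (0,3) (1,0) (1,2) (1,3) (2,0) (2,1) (2,2) (2,3) (2,4) (3,2) (3,3) (3,4) (4,0) (4,1) (4,2) (4,3) (4,4)

Answer: 17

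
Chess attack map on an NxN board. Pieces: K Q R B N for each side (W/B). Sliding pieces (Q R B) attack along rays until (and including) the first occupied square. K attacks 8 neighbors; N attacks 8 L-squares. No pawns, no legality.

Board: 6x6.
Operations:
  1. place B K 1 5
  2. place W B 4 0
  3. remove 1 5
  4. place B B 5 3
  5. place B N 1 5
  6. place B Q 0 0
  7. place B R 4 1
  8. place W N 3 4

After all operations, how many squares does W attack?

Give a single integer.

Answer: 9

Derivation:
Op 1: place BK@(1,5)
Op 2: place WB@(4,0)
Op 3: remove (1,5)
Op 4: place BB@(5,3)
Op 5: place BN@(1,5)
Op 6: place BQ@(0,0)
Op 7: place BR@(4,1)
Op 8: place WN@(3,4)
Per-piece attacks for W:
  WN@(3,4): attacks (5,5) (1,5) (4,2) (5,3) (2,2) (1,3)
  WB@(4,0): attacks (5,1) (3,1) (2,2) (1,3) (0,4)
Union (9 distinct): (0,4) (1,3) (1,5) (2,2) (3,1) (4,2) (5,1) (5,3) (5,5)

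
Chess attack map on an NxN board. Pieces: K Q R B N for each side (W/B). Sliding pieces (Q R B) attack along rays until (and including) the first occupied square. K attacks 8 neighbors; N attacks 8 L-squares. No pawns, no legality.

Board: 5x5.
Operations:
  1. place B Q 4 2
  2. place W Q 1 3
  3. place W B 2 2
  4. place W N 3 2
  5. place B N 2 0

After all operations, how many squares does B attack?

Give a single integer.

Op 1: place BQ@(4,2)
Op 2: place WQ@(1,3)
Op 3: place WB@(2,2)
Op 4: place WN@(3,2)
Op 5: place BN@(2,0)
Per-piece attacks for B:
  BN@(2,0): attacks (3,2) (4,1) (1,2) (0,1)
  BQ@(4,2): attacks (4,3) (4,4) (4,1) (4,0) (3,2) (3,3) (2,4) (3,1) (2,0) [ray(-1,0) blocked at (3,2); ray(-1,-1) blocked at (2,0)]
Union (11 distinct): (0,1) (1,2) (2,0) (2,4) (3,1) (3,2) (3,3) (4,0) (4,1) (4,3) (4,4)

Answer: 11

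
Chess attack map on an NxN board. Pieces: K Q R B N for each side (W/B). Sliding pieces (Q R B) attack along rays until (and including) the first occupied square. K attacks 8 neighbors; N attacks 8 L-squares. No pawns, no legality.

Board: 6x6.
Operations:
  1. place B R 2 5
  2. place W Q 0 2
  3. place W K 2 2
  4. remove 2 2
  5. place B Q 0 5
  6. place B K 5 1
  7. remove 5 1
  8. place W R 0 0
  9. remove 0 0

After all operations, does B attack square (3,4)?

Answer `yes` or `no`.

Op 1: place BR@(2,5)
Op 2: place WQ@(0,2)
Op 3: place WK@(2,2)
Op 4: remove (2,2)
Op 5: place BQ@(0,5)
Op 6: place BK@(5,1)
Op 7: remove (5,1)
Op 8: place WR@(0,0)
Op 9: remove (0,0)
Per-piece attacks for B:
  BQ@(0,5): attacks (0,4) (0,3) (0,2) (1,5) (2,5) (1,4) (2,3) (3,2) (4,1) (5,0) [ray(0,-1) blocked at (0,2); ray(1,0) blocked at (2,5)]
  BR@(2,5): attacks (2,4) (2,3) (2,2) (2,1) (2,0) (3,5) (4,5) (5,5) (1,5) (0,5) [ray(-1,0) blocked at (0,5)]
B attacks (3,4): no

Answer: no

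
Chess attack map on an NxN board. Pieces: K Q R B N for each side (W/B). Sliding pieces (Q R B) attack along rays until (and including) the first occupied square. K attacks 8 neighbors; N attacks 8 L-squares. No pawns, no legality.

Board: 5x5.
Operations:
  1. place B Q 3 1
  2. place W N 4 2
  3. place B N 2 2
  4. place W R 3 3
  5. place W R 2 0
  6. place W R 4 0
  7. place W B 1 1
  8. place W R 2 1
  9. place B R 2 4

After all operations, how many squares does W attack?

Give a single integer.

Op 1: place BQ@(3,1)
Op 2: place WN@(4,2)
Op 3: place BN@(2,2)
Op 4: place WR@(3,3)
Op 5: place WR@(2,0)
Op 6: place WR@(4,0)
Op 7: place WB@(1,1)
Op 8: place WR@(2,1)
Op 9: place BR@(2,4)
Per-piece attacks for W:
  WB@(1,1): attacks (2,2) (2,0) (0,2) (0,0) [ray(1,1) blocked at (2,2); ray(1,-1) blocked at (2,0)]
  WR@(2,0): attacks (2,1) (3,0) (4,0) (1,0) (0,0) [ray(0,1) blocked at (2,1); ray(1,0) blocked at (4,0)]
  WR@(2,1): attacks (2,2) (2,0) (3,1) (1,1) [ray(0,1) blocked at (2,2); ray(0,-1) blocked at (2,0); ray(1,0) blocked at (3,1); ray(-1,0) blocked at (1,1)]
  WR@(3,3): attacks (3,4) (3,2) (3,1) (4,3) (2,3) (1,3) (0,3) [ray(0,-1) blocked at (3,1)]
  WR@(4,0): attacks (4,1) (4,2) (3,0) (2,0) [ray(0,1) blocked at (4,2); ray(-1,0) blocked at (2,0)]
  WN@(4,2): attacks (3,4) (2,3) (3,0) (2,1)
Union (18 distinct): (0,0) (0,2) (0,3) (1,0) (1,1) (1,3) (2,0) (2,1) (2,2) (2,3) (3,0) (3,1) (3,2) (3,4) (4,0) (4,1) (4,2) (4,3)

Answer: 18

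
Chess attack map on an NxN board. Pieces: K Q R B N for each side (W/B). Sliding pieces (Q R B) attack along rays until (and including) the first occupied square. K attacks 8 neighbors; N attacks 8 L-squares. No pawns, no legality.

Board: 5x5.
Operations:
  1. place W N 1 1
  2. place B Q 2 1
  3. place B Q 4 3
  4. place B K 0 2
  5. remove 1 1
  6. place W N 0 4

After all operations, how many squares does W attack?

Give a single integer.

Op 1: place WN@(1,1)
Op 2: place BQ@(2,1)
Op 3: place BQ@(4,3)
Op 4: place BK@(0,2)
Op 5: remove (1,1)
Op 6: place WN@(0,4)
Per-piece attacks for W:
  WN@(0,4): attacks (1,2) (2,3)
Union (2 distinct): (1,2) (2,3)

Answer: 2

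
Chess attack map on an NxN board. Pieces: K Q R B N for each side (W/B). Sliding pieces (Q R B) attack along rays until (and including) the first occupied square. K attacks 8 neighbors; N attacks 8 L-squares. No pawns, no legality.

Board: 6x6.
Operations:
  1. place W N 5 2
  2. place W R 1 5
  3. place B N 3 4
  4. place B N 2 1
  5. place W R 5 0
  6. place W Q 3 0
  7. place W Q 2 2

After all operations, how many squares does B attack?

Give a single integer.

Answer: 10

Derivation:
Op 1: place WN@(5,2)
Op 2: place WR@(1,5)
Op 3: place BN@(3,4)
Op 4: place BN@(2,1)
Op 5: place WR@(5,0)
Op 6: place WQ@(3,0)
Op 7: place WQ@(2,2)
Per-piece attacks for B:
  BN@(2,1): attacks (3,3) (4,2) (1,3) (0,2) (4,0) (0,0)
  BN@(3,4): attacks (5,5) (1,5) (4,2) (5,3) (2,2) (1,3)
Union (10 distinct): (0,0) (0,2) (1,3) (1,5) (2,2) (3,3) (4,0) (4,2) (5,3) (5,5)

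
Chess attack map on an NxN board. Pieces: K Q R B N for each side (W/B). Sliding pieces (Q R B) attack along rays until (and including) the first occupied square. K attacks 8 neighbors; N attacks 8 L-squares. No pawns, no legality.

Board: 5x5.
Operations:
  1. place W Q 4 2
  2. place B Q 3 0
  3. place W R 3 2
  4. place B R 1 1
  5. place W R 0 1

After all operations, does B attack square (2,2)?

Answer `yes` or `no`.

Op 1: place WQ@(4,2)
Op 2: place BQ@(3,0)
Op 3: place WR@(3,2)
Op 4: place BR@(1,1)
Op 5: place WR@(0,1)
Per-piece attacks for B:
  BR@(1,1): attacks (1,2) (1,3) (1,4) (1,0) (2,1) (3,1) (4,1) (0,1) [ray(-1,0) blocked at (0,1)]
  BQ@(3,0): attacks (3,1) (3,2) (4,0) (2,0) (1,0) (0,0) (4,1) (2,1) (1,2) (0,3) [ray(0,1) blocked at (3,2)]
B attacks (2,2): no

Answer: no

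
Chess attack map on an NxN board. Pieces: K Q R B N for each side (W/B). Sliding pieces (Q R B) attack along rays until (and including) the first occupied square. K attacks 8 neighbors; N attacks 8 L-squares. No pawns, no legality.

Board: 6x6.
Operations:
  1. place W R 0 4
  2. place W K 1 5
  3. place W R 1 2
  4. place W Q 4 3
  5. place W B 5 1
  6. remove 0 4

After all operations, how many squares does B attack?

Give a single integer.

Answer: 0

Derivation:
Op 1: place WR@(0,4)
Op 2: place WK@(1,5)
Op 3: place WR@(1,2)
Op 4: place WQ@(4,3)
Op 5: place WB@(5,1)
Op 6: remove (0,4)
Per-piece attacks for B:
Union (0 distinct): (none)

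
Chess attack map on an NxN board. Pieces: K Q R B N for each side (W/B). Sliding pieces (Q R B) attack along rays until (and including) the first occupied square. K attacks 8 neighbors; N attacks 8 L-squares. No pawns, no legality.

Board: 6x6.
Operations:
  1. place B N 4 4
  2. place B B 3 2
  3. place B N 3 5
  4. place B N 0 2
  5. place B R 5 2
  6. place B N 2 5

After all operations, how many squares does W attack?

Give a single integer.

Answer: 0

Derivation:
Op 1: place BN@(4,4)
Op 2: place BB@(3,2)
Op 3: place BN@(3,5)
Op 4: place BN@(0,2)
Op 5: place BR@(5,2)
Op 6: place BN@(2,5)
Per-piece attacks for W:
Union (0 distinct): (none)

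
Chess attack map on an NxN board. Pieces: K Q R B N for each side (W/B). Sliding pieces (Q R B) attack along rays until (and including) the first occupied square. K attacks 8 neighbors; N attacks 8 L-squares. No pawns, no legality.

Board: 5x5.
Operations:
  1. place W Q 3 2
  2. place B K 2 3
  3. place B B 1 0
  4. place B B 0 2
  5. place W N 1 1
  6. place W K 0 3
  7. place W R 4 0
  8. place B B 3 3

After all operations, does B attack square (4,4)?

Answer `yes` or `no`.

Answer: yes

Derivation:
Op 1: place WQ@(3,2)
Op 2: place BK@(2,3)
Op 3: place BB@(1,0)
Op 4: place BB@(0,2)
Op 5: place WN@(1,1)
Op 6: place WK@(0,3)
Op 7: place WR@(4,0)
Op 8: place BB@(3,3)
Per-piece attacks for B:
  BB@(0,2): attacks (1,3) (2,4) (1,1) [ray(1,-1) blocked at (1,1)]
  BB@(1,0): attacks (2,1) (3,2) (0,1) [ray(1,1) blocked at (3,2)]
  BK@(2,3): attacks (2,4) (2,2) (3,3) (1,3) (3,4) (3,2) (1,4) (1,2)
  BB@(3,3): attacks (4,4) (4,2) (2,4) (2,2) (1,1) [ray(-1,-1) blocked at (1,1)]
B attacks (4,4): yes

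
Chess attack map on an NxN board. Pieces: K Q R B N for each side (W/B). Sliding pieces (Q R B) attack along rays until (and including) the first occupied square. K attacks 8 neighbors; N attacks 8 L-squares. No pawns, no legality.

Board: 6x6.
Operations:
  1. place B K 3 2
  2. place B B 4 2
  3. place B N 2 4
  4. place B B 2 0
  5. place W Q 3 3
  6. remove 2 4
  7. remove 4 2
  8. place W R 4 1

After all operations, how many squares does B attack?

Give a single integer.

Answer: 11

Derivation:
Op 1: place BK@(3,2)
Op 2: place BB@(4,2)
Op 3: place BN@(2,4)
Op 4: place BB@(2,0)
Op 5: place WQ@(3,3)
Op 6: remove (2,4)
Op 7: remove (4,2)
Op 8: place WR@(4,1)
Per-piece attacks for B:
  BB@(2,0): attacks (3,1) (4,2) (5,3) (1,1) (0,2)
  BK@(3,2): attacks (3,3) (3,1) (4,2) (2,2) (4,3) (4,1) (2,3) (2,1)
Union (11 distinct): (0,2) (1,1) (2,1) (2,2) (2,3) (3,1) (3,3) (4,1) (4,2) (4,3) (5,3)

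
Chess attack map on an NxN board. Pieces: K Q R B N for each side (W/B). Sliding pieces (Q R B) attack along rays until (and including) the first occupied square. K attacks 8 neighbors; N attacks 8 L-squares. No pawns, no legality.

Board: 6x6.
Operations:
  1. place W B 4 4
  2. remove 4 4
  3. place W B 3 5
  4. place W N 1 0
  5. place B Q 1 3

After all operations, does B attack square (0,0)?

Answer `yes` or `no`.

Op 1: place WB@(4,4)
Op 2: remove (4,4)
Op 3: place WB@(3,5)
Op 4: place WN@(1,0)
Op 5: place BQ@(1,3)
Per-piece attacks for B:
  BQ@(1,3): attacks (1,4) (1,5) (1,2) (1,1) (1,0) (2,3) (3,3) (4,3) (5,3) (0,3) (2,4) (3,5) (2,2) (3,1) (4,0) (0,4) (0,2) [ray(0,-1) blocked at (1,0); ray(1,1) blocked at (3,5)]
B attacks (0,0): no

Answer: no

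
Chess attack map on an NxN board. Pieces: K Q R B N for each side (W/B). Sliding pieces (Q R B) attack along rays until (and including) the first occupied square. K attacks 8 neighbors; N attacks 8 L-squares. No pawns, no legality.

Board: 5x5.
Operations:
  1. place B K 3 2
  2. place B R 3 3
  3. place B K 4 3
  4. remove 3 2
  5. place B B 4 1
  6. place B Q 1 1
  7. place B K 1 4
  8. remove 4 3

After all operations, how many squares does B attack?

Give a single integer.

Op 1: place BK@(3,2)
Op 2: place BR@(3,3)
Op 3: place BK@(4,3)
Op 4: remove (3,2)
Op 5: place BB@(4,1)
Op 6: place BQ@(1,1)
Op 7: place BK@(1,4)
Op 8: remove (4,3)
Per-piece attacks for B:
  BQ@(1,1): attacks (1,2) (1,3) (1,4) (1,0) (2,1) (3,1) (4,1) (0,1) (2,2) (3,3) (2,0) (0,2) (0,0) [ray(0,1) blocked at (1,4); ray(1,0) blocked at (4,1); ray(1,1) blocked at (3,3)]
  BK@(1,4): attacks (1,3) (2,4) (0,4) (2,3) (0,3)
  BR@(3,3): attacks (3,4) (3,2) (3,1) (3,0) (4,3) (2,3) (1,3) (0,3)
  BB@(4,1): attacks (3,2) (2,3) (1,4) (3,0) [ray(-1,1) blocked at (1,4)]
Union (21 distinct): (0,0) (0,1) (0,2) (0,3) (0,4) (1,0) (1,2) (1,3) (1,4) (2,0) (2,1) (2,2) (2,3) (2,4) (3,0) (3,1) (3,2) (3,3) (3,4) (4,1) (4,3)

Answer: 21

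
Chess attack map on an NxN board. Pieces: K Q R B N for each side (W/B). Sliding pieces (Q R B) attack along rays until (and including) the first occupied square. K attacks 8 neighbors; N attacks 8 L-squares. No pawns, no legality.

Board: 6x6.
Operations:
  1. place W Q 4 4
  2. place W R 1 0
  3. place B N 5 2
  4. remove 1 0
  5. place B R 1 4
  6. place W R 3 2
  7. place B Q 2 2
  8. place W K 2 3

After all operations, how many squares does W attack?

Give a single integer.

Op 1: place WQ@(4,4)
Op 2: place WR@(1,0)
Op 3: place BN@(5,2)
Op 4: remove (1,0)
Op 5: place BR@(1,4)
Op 6: place WR@(3,2)
Op 7: place BQ@(2,2)
Op 8: place WK@(2,3)
Per-piece attacks for W:
  WK@(2,3): attacks (2,4) (2,2) (3,3) (1,3) (3,4) (3,2) (1,4) (1,2)
  WR@(3,2): attacks (3,3) (3,4) (3,5) (3,1) (3,0) (4,2) (5,2) (2,2) [ray(1,0) blocked at (5,2); ray(-1,0) blocked at (2,2)]
  WQ@(4,4): attacks (4,5) (4,3) (4,2) (4,1) (4,0) (5,4) (3,4) (2,4) (1,4) (5,5) (5,3) (3,5) (3,3) (2,2) [ray(-1,0) blocked at (1,4); ray(-1,-1) blocked at (2,2)]
Union (20 distinct): (1,2) (1,3) (1,4) (2,2) (2,4) (3,0) (3,1) (3,2) (3,3) (3,4) (3,5) (4,0) (4,1) (4,2) (4,3) (4,5) (5,2) (5,3) (5,4) (5,5)

Answer: 20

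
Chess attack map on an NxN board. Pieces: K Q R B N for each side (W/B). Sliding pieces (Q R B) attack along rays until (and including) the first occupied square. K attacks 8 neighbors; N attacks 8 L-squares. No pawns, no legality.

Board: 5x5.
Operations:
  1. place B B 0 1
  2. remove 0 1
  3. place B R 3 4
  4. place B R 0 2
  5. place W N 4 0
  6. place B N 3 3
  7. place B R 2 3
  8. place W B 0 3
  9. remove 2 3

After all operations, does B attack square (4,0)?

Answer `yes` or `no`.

Answer: no

Derivation:
Op 1: place BB@(0,1)
Op 2: remove (0,1)
Op 3: place BR@(3,4)
Op 4: place BR@(0,2)
Op 5: place WN@(4,0)
Op 6: place BN@(3,3)
Op 7: place BR@(2,3)
Op 8: place WB@(0,3)
Op 9: remove (2,3)
Per-piece attacks for B:
  BR@(0,2): attacks (0,3) (0,1) (0,0) (1,2) (2,2) (3,2) (4,2) [ray(0,1) blocked at (0,3)]
  BN@(3,3): attacks (1,4) (4,1) (2,1) (1,2)
  BR@(3,4): attacks (3,3) (4,4) (2,4) (1,4) (0,4) [ray(0,-1) blocked at (3,3)]
B attacks (4,0): no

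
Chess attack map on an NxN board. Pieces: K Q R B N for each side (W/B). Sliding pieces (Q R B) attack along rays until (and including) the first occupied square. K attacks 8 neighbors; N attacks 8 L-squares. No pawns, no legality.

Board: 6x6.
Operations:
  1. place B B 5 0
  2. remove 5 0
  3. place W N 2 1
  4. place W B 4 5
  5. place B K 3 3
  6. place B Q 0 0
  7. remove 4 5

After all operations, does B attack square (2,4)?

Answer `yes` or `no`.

Op 1: place BB@(5,0)
Op 2: remove (5,0)
Op 3: place WN@(2,1)
Op 4: place WB@(4,5)
Op 5: place BK@(3,3)
Op 6: place BQ@(0,0)
Op 7: remove (4,5)
Per-piece attacks for B:
  BQ@(0,0): attacks (0,1) (0,2) (0,3) (0,4) (0,5) (1,0) (2,0) (3,0) (4,0) (5,0) (1,1) (2,2) (3,3) [ray(1,1) blocked at (3,3)]
  BK@(3,3): attacks (3,4) (3,2) (4,3) (2,3) (4,4) (4,2) (2,4) (2,2)
B attacks (2,4): yes

Answer: yes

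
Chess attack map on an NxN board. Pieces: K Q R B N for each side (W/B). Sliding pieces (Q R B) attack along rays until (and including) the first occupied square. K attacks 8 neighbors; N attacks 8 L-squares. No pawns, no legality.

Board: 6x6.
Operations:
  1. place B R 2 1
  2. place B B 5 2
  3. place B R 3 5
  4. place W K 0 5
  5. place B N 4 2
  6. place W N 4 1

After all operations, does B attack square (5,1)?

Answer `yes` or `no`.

Op 1: place BR@(2,1)
Op 2: place BB@(5,2)
Op 3: place BR@(3,5)
Op 4: place WK@(0,5)
Op 5: place BN@(4,2)
Op 6: place WN@(4,1)
Per-piece attacks for B:
  BR@(2,1): attacks (2,2) (2,3) (2,4) (2,5) (2,0) (3,1) (4,1) (1,1) (0,1) [ray(1,0) blocked at (4,1)]
  BR@(3,5): attacks (3,4) (3,3) (3,2) (3,1) (3,0) (4,5) (5,5) (2,5) (1,5) (0,5) [ray(-1,0) blocked at (0,5)]
  BN@(4,2): attacks (5,4) (3,4) (2,3) (5,0) (3,0) (2,1)
  BB@(5,2): attacks (4,3) (3,4) (2,5) (4,1) [ray(-1,-1) blocked at (4,1)]
B attacks (5,1): no

Answer: no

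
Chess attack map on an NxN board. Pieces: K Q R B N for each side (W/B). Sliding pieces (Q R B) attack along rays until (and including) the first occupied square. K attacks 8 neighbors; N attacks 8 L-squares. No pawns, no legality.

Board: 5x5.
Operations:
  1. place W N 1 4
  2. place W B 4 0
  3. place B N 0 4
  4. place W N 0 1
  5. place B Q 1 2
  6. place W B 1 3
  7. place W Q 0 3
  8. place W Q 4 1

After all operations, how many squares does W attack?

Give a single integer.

Answer: 20

Derivation:
Op 1: place WN@(1,4)
Op 2: place WB@(4,0)
Op 3: place BN@(0,4)
Op 4: place WN@(0,1)
Op 5: place BQ@(1,2)
Op 6: place WB@(1,3)
Op 7: place WQ@(0,3)
Op 8: place WQ@(4,1)
Per-piece attacks for W:
  WN@(0,1): attacks (1,3) (2,2) (2,0)
  WQ@(0,3): attacks (0,4) (0,2) (0,1) (1,3) (1,4) (1,2) [ray(0,1) blocked at (0,4); ray(0,-1) blocked at (0,1); ray(1,0) blocked at (1,3); ray(1,1) blocked at (1,4); ray(1,-1) blocked at (1,2)]
  WB@(1,3): attacks (2,4) (2,2) (3,1) (4,0) (0,4) (0,2) [ray(1,-1) blocked at (4,0); ray(-1,1) blocked at (0,4)]
  WN@(1,4): attacks (2,2) (3,3) (0,2)
  WB@(4,0): attacks (3,1) (2,2) (1,3) [ray(-1,1) blocked at (1,3)]
  WQ@(4,1): attacks (4,2) (4,3) (4,4) (4,0) (3,1) (2,1) (1,1) (0,1) (3,2) (2,3) (1,4) (3,0) [ray(0,-1) blocked at (4,0); ray(-1,0) blocked at (0,1); ray(-1,1) blocked at (1,4)]
Union (20 distinct): (0,1) (0,2) (0,4) (1,1) (1,2) (1,3) (1,4) (2,0) (2,1) (2,2) (2,3) (2,4) (3,0) (3,1) (3,2) (3,3) (4,0) (4,2) (4,3) (4,4)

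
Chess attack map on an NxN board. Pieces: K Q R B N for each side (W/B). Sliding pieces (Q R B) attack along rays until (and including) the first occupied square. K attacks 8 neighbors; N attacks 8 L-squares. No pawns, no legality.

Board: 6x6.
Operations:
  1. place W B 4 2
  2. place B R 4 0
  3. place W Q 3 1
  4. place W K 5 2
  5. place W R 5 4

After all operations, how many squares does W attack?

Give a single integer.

Answer: 25

Derivation:
Op 1: place WB@(4,2)
Op 2: place BR@(4,0)
Op 3: place WQ@(3,1)
Op 4: place WK@(5,2)
Op 5: place WR@(5,4)
Per-piece attacks for W:
  WQ@(3,1): attacks (3,2) (3,3) (3,4) (3,5) (3,0) (4,1) (5,1) (2,1) (1,1) (0,1) (4,2) (4,0) (2,2) (1,3) (0,4) (2,0) [ray(1,1) blocked at (4,2); ray(1,-1) blocked at (4,0)]
  WB@(4,2): attacks (5,3) (5,1) (3,3) (2,4) (1,5) (3,1) [ray(-1,-1) blocked at (3,1)]
  WK@(5,2): attacks (5,3) (5,1) (4,2) (4,3) (4,1)
  WR@(5,4): attacks (5,5) (5,3) (5,2) (4,4) (3,4) (2,4) (1,4) (0,4) [ray(0,-1) blocked at (5,2)]
Union (25 distinct): (0,1) (0,4) (1,1) (1,3) (1,4) (1,5) (2,0) (2,1) (2,2) (2,4) (3,0) (3,1) (3,2) (3,3) (3,4) (3,5) (4,0) (4,1) (4,2) (4,3) (4,4) (5,1) (5,2) (5,3) (5,5)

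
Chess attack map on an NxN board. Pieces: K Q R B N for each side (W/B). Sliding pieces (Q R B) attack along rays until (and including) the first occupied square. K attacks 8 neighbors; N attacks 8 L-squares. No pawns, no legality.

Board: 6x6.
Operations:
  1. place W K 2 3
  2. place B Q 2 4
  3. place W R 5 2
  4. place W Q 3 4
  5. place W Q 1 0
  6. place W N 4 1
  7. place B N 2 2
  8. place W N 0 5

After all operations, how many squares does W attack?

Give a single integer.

Answer: 30

Derivation:
Op 1: place WK@(2,3)
Op 2: place BQ@(2,4)
Op 3: place WR@(5,2)
Op 4: place WQ@(3,4)
Op 5: place WQ@(1,0)
Op 6: place WN@(4,1)
Op 7: place BN@(2,2)
Op 8: place WN@(0,5)
Per-piece attacks for W:
  WN@(0,5): attacks (1,3) (2,4)
  WQ@(1,0): attacks (1,1) (1,2) (1,3) (1,4) (1,5) (2,0) (3,0) (4,0) (5,0) (0,0) (2,1) (3,2) (4,3) (5,4) (0,1)
  WK@(2,3): attacks (2,4) (2,2) (3,3) (1,3) (3,4) (3,2) (1,4) (1,2)
  WQ@(3,4): attacks (3,5) (3,3) (3,2) (3,1) (3,0) (4,4) (5,4) (2,4) (4,5) (4,3) (5,2) (2,5) (2,3) [ray(-1,0) blocked at (2,4); ray(1,-1) blocked at (5,2); ray(-1,-1) blocked at (2,3)]
  WN@(4,1): attacks (5,3) (3,3) (2,2) (2,0)
  WR@(5,2): attacks (5,3) (5,4) (5,5) (5,1) (5,0) (4,2) (3,2) (2,2) [ray(-1,0) blocked at (2,2)]
Union (30 distinct): (0,0) (0,1) (1,1) (1,2) (1,3) (1,4) (1,5) (2,0) (2,1) (2,2) (2,3) (2,4) (2,5) (3,0) (3,1) (3,2) (3,3) (3,4) (3,5) (4,0) (4,2) (4,3) (4,4) (4,5) (5,0) (5,1) (5,2) (5,3) (5,4) (5,5)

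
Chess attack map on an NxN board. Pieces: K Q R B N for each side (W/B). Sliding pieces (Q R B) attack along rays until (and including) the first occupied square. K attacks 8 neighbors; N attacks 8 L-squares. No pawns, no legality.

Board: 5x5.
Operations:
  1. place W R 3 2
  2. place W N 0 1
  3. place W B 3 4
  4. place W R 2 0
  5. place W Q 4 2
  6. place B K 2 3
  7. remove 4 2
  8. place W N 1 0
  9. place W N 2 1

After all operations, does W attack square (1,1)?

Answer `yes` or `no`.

Answer: no

Derivation:
Op 1: place WR@(3,2)
Op 2: place WN@(0,1)
Op 3: place WB@(3,4)
Op 4: place WR@(2,0)
Op 5: place WQ@(4,2)
Op 6: place BK@(2,3)
Op 7: remove (4,2)
Op 8: place WN@(1,0)
Op 9: place WN@(2,1)
Per-piece attacks for W:
  WN@(0,1): attacks (1,3) (2,2) (2,0)
  WN@(1,0): attacks (2,2) (3,1) (0,2)
  WR@(2,0): attacks (2,1) (3,0) (4,0) (1,0) [ray(0,1) blocked at (2,1); ray(-1,0) blocked at (1,0)]
  WN@(2,1): attacks (3,3) (4,2) (1,3) (0,2) (4,0) (0,0)
  WR@(3,2): attacks (3,3) (3,4) (3,1) (3,0) (4,2) (2,2) (1,2) (0,2) [ray(0,1) blocked at (3,4)]
  WB@(3,4): attacks (4,3) (2,3) [ray(-1,-1) blocked at (2,3)]
W attacks (1,1): no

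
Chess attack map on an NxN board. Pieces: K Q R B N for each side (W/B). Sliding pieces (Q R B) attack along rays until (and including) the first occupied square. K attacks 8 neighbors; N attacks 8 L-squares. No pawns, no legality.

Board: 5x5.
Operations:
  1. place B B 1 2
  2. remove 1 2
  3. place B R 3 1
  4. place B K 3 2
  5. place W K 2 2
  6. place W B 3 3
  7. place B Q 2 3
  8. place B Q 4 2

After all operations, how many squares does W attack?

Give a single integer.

Op 1: place BB@(1,2)
Op 2: remove (1,2)
Op 3: place BR@(3,1)
Op 4: place BK@(3,2)
Op 5: place WK@(2,2)
Op 6: place WB@(3,3)
Op 7: place BQ@(2,3)
Op 8: place BQ@(4,2)
Per-piece attacks for W:
  WK@(2,2): attacks (2,3) (2,1) (3,2) (1,2) (3,3) (3,1) (1,3) (1,1)
  WB@(3,3): attacks (4,4) (4,2) (2,4) (2,2) [ray(1,-1) blocked at (4,2); ray(-1,-1) blocked at (2,2)]
Union (12 distinct): (1,1) (1,2) (1,3) (2,1) (2,2) (2,3) (2,4) (3,1) (3,2) (3,3) (4,2) (4,4)

Answer: 12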